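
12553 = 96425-83872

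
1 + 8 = 9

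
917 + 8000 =8917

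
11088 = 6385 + 4703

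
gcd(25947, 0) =25947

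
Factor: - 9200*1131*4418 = -45970173600 = -2^5*3^1*5^2*13^1* 23^1*29^1*47^2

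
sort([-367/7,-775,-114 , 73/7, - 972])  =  [- 972,-775,  -  114, - 367/7, 73/7] 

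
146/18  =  8+1/9   =  8.11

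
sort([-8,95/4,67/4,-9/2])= [ - 8 ,-9/2,67/4,95/4]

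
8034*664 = 5334576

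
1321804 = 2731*484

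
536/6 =89 + 1/3 = 89.33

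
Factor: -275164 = -2^2 * 68791^1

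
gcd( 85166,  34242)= 878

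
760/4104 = 5/27 = 0.19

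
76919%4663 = 2311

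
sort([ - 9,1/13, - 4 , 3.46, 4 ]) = [ -9, - 4 , 1/13,3.46, 4 ]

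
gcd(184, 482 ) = 2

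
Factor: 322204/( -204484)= -7^(-1)*67^(-1 )*739^1  =  - 739/469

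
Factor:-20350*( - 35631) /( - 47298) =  - 120848475/7883 = - 3^1* 5^2*11^1* 37^2*107^1*7883^( - 1 ) 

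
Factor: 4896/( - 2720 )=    - 9/5=- 3^2*5^( - 1 ) 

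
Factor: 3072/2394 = 2^9 * 3^( - 1)*7^( - 1 )*19^(-1) = 512/399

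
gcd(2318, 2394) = 38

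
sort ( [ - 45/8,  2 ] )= [  -  45/8 , 2] 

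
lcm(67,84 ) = 5628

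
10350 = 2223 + 8127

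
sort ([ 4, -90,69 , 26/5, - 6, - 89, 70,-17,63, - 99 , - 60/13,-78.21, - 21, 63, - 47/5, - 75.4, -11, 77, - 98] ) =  [ - 99,-98,-90, - 89, - 78.21, - 75.4, - 21, - 17, - 11, - 47/5, - 6, - 60/13, 4,26/5, 63, 63,69,70, 77 ] 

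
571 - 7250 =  - 6679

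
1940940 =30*64698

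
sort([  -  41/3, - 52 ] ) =[ - 52,-41/3] 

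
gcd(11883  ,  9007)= 1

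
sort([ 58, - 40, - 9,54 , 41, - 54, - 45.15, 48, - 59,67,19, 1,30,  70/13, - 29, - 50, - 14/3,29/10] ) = [ - 59,  -  54, -50, - 45.15,  -  40, - 29,-9,- 14/3 , 1,29/10,70/13,19,30,41,48, 54,58, 67 ]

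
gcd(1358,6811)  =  7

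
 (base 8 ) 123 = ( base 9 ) 102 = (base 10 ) 83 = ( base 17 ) 4F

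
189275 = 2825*67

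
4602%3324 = 1278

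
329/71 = 329/71 = 4.63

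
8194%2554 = 532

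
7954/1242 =3977/621 = 6.40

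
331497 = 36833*9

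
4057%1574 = 909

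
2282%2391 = 2282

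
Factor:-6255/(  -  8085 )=3^1*7^ (-2)*11^( - 1)*139^1= 417/539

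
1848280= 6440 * 287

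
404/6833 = 404/6833= 0.06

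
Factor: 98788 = 2^2* 24697^1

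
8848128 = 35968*246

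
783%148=43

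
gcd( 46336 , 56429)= 1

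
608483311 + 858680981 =1467164292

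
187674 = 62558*3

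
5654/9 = 5654/9  =  628.22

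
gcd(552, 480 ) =24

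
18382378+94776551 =113158929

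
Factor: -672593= - 672593^1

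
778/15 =51 + 13/15 = 51.87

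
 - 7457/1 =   -  7457 = - 7457.00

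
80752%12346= 6676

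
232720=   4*58180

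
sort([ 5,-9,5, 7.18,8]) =[-9,  5,5, 7.18,8]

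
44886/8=5610+3/4=5610.75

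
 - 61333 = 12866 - 74199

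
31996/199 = 31996/199 = 160.78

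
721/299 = 2+123/299= 2.41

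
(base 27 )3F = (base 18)56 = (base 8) 140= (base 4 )1200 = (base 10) 96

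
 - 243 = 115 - 358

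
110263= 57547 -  - 52716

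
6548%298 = 290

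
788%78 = 8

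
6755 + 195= 6950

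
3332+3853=7185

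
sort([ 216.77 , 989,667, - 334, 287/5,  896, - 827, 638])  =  [ - 827, - 334 , 287/5 , 216.77, 638, 667, 896,989]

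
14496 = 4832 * 3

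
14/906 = 7/453 = 0.02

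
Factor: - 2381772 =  - 2^2 * 3^1* 41^1*47^1  *  103^1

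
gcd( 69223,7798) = 7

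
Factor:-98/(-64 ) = 2^ ( - 5) * 7^2 = 49/32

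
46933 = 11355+35578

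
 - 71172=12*( - 5931 ) 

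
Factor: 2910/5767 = 2^1*3^1 * 5^1 * 73^( - 1)*79^( - 1)*97^1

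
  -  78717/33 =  - 26239/11= - 2385.36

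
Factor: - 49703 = - 23^1*2161^1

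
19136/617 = 31 +9/617 = 31.01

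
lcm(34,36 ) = 612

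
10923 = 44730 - 33807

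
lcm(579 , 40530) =40530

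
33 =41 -8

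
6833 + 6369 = 13202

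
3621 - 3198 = 423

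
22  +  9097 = 9119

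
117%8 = 5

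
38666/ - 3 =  - 38666/3 =- 12888.67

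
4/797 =4/797 =0.01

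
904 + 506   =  1410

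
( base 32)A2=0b101000010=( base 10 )322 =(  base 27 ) bp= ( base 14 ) 190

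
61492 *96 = 5903232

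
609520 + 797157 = 1406677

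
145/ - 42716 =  - 145/42716 = -0.00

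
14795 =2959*5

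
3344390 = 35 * 95554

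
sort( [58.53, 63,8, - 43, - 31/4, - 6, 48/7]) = [-43,-31/4 , - 6,  48/7, 8,58.53 , 63]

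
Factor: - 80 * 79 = -2^4*5^1 * 79^1 = - 6320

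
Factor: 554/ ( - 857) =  - 2^1 * 277^1*857^ ( - 1 ) 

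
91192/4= 22798 =22798.00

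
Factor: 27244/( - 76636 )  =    -  17^ ( - 1 ) * 23^( - 1)*139^1  =  - 139/391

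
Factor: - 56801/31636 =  - 2^ ( - 2 ) * 11^( - 1 )*79^1 = - 79/44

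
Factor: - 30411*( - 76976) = 2^4*3^2*17^1*31^1*109^1*283^1   =  2340917136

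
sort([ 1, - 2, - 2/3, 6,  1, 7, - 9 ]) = [-9, - 2, - 2/3,  1, 1, 6, 7]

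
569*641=364729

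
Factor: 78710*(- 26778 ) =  - 2^2*3^1*5^1*17^1 * 463^1*4463^1 = -  2107696380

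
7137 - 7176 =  - 39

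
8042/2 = 4021   =  4021.00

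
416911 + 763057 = 1179968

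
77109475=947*81425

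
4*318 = 1272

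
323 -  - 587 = 910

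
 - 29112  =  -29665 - - 553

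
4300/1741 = 4300/1741 =2.47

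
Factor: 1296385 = 5^1*259277^1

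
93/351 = 31/117 = 0.26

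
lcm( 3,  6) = 6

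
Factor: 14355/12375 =5^( - 2)*29^1 = 29/25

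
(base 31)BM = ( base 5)2423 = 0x16B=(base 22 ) gb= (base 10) 363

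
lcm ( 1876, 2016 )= 135072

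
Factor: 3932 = 2^2*983^1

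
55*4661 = 256355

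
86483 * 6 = 518898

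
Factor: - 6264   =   - 2^3*3^3*29^1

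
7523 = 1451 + 6072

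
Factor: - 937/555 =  - 3^( - 1)*5^( - 1)*37^ ( - 1)*937^1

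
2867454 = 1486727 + 1380727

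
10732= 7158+3574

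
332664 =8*41583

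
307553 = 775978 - 468425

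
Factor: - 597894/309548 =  - 298947/154774 = -2^(-1)*3^1*11^1*19^( - 1)*4073^( - 1 )*9059^1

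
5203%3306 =1897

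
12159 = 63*193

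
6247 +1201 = 7448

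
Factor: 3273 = 3^1*1091^1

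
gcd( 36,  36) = 36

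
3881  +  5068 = 8949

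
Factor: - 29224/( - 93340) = 2^1*5^( - 1 )*281^1*359^( - 1)= 562/1795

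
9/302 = 9/302 = 0.03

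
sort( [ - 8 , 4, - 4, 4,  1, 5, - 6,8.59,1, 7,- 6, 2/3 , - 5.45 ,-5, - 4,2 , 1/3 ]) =[-8, - 6, - 6 , - 5.45,-5, - 4, - 4, 1/3, 2/3, 1 , 1, 2,4, 4,5, 7 , 8.59]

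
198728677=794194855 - 595466178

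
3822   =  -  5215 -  - 9037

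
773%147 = 38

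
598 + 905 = 1503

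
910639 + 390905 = 1301544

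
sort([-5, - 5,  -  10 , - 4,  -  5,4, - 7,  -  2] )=[ -10,-7,-5, - 5,  -  5, - 4,-2, 4 ]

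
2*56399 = 112798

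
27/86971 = 27/86971  =  0.00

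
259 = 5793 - 5534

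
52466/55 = 52466/55 =953.93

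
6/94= 3/47 = 0.06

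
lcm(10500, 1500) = 10500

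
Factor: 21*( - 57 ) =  - 1197 = - 3^2*7^1*19^1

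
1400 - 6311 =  - 4911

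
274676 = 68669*4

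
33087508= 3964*8347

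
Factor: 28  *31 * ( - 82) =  - 2^3 * 7^1 *31^1*41^1 = - 71176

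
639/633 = 1+2/211 = 1.01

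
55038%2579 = 879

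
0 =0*2617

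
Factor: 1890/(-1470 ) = - 9/7 = - 3^2*7^ ( - 1 )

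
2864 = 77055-74191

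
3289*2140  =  7038460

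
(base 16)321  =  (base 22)1e9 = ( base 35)mv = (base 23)1BJ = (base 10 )801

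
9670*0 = 0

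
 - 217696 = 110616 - 328312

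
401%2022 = 401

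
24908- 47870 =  - 22962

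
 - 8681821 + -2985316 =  - 11667137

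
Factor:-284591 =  - 284591^1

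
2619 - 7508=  - 4889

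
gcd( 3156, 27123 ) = 3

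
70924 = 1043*68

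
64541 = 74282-9741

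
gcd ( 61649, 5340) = 1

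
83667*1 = 83667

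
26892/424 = 6723/106 =63.42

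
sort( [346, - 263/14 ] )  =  [ - 263/14, 346 ]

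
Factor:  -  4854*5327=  - 25857258 = -2^1*3^1*7^1*761^1 *809^1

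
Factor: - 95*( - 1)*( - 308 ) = -2^2*5^1*7^1 * 11^1*19^1 = -29260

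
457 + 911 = 1368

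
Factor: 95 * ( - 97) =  - 5^1*19^1 * 97^1  =  -  9215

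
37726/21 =1796 + 10/21 = 1796.48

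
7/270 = 7/270= 0.03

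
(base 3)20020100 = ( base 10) 4545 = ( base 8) 10701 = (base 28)5m9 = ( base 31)4MJ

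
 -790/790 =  - 1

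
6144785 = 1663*3695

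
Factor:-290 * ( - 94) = 2^2*5^1*29^1 * 47^1 = 27260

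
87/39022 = 87/39022 = 0.00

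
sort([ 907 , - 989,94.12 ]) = [ -989,94.12,907 ]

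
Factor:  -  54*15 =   -  2^1*3^4* 5^1 =- 810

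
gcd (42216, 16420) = 4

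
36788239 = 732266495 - 695478256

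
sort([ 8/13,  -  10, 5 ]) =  [ - 10, 8/13,5] 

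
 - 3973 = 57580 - 61553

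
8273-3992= 4281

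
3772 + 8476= 12248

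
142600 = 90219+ 52381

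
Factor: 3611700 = 2^2*3^2*5^2 *4013^1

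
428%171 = 86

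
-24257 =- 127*191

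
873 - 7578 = -6705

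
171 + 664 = 835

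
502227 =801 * 627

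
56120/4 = 14030 = 14030.00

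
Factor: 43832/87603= 2^3*3^(-1)*5479^1* 29201^ (-1)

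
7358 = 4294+3064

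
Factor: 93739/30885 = 3^(-1 )*5^( - 1)*29^( - 1)*71^(  -  1 )*93739^1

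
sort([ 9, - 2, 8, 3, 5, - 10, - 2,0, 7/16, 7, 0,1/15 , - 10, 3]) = [ - 10, - 10,  -  2, -2, 0, 0, 1/15,7/16, 3,3, 5, 7, 8,9] 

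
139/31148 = 139/31148 = 0.00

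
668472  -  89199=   579273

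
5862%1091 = 407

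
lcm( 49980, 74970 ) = 149940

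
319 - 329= - 10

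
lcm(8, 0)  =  0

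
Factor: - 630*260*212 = -2^5*3^2*5^2*7^1*13^1*53^1 = -34725600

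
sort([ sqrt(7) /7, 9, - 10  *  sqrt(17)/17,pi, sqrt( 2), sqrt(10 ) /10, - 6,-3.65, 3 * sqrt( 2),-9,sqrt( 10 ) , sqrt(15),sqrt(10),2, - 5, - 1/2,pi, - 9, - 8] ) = [ - 9,  -  9, - 8,-6,-5 , - 3.65, - 10*sqrt( 17)/17, - 1/2,sqrt( 10 ) /10, sqrt( 7)/7, sqrt( 2),2, pi, pi,sqrt (10),  sqrt( 10 ), sqrt( 15 ), 3*sqrt ( 2 ), 9]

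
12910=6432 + 6478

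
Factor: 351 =3^3 * 13^1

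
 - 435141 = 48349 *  ( - 9 ) 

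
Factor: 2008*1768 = 3550144 = 2^6* 13^1*17^1*251^1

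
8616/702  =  12 + 32/117= 12.27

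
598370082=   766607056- 168236974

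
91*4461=405951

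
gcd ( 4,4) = 4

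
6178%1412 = 530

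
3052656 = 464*6579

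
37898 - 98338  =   - 60440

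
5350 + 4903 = 10253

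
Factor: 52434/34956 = 3/2 = 2^( - 1)*3^1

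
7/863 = 7/863 = 0.01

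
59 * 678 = 40002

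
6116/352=139/8 = 17.38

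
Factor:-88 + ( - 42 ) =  - 130 = - 2^1*5^1*13^1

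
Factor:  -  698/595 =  - 2^1*5^(-1)*7^(- 1)*17^( -1)*349^1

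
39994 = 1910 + 38084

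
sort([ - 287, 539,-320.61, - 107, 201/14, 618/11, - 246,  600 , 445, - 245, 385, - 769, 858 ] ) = [- 769, - 320.61, - 287, - 246, - 245, - 107,201/14 , 618/11, 385,  445,539 , 600,  858 ]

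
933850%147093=51292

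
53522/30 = 1784 + 1/15=1784.07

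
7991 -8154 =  - 163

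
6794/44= 154 + 9/22 = 154.41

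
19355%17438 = 1917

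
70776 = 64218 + 6558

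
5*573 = 2865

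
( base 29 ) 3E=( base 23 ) 49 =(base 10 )101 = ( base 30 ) 3B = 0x65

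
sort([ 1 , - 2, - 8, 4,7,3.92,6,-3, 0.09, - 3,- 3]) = [ - 8,  -  3,-3,-3,  -  2, 0.09, 1,3.92,4,6,7]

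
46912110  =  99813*470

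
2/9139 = 2/9139  =  0.00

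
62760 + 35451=98211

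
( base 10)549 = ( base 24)ML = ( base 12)399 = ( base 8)1045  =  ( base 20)179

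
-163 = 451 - 614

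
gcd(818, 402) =2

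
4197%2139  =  2058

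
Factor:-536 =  - 2^3*67^1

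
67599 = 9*7511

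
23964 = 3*7988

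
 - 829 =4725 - 5554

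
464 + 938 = 1402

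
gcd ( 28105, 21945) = 385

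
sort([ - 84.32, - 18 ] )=[ - 84.32,  -  18 ]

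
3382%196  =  50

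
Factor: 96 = 2^5*3^1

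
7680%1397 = 695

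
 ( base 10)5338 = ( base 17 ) 1180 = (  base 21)c24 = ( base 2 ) 1010011011010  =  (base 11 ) 4013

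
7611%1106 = 975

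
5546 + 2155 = 7701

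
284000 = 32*8875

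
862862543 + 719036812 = 1581899355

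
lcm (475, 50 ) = 950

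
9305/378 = 24 + 233/378 = 24.62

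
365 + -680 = -315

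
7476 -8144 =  - 668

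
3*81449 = 244347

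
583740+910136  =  1493876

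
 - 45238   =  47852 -93090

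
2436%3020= 2436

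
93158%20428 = 11446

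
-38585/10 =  - 7717/2= - 3858.50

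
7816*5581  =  43621096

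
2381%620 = 521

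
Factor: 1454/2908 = 1/2 = 2^ ( - 1 ) 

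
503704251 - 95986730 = 407717521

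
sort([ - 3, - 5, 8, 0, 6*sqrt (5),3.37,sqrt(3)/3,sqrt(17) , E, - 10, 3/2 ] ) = [  -  10, - 5, - 3,0, sqrt ( 3) /3,3/2,E, 3.37, sqrt(17), 8, 6 * sqrt( 5 )]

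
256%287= 256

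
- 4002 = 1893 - 5895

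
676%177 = 145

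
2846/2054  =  1+ 396/1027= 1.39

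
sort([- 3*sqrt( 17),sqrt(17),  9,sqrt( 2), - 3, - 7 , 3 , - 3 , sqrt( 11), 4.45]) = [ - 3*sqrt( 17 ), - 7, - 3,  -  3,sqrt(2), 3,  sqrt(11),  sqrt( 17), 4.45,  9]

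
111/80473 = 111/80473 = 0.00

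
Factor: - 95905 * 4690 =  - 449794450 = - 2^1*5^2 * 7^1*67^1 * 19181^1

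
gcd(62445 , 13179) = 69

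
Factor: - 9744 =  -2^4*3^1 * 7^1 * 29^1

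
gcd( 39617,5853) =1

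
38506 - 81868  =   - 43362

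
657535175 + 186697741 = 844232916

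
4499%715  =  209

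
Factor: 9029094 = 2^1* 3^1*733^1*2053^1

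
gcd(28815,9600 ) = 15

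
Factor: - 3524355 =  - 3^2*5^1*17^2*271^1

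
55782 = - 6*( - 9297) 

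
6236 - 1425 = 4811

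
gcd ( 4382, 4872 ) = 14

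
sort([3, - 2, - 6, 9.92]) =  [ - 6, - 2, 3, 9.92 ]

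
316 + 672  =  988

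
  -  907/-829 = 907/829 = 1.09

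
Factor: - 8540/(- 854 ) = 10 = 2^1 * 5^1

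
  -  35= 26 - 61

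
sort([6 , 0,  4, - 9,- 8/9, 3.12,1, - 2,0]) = [ - 9, - 2,  -  8/9, 0, 0,1,3.12,4,6]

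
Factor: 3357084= 2^2*3^1*37^1*7561^1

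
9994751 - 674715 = 9320036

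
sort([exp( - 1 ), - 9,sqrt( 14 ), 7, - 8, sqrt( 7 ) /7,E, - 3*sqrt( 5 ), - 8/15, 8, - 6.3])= [-9, - 8,- 3 *sqrt( 5) , - 6.3, - 8/15,exp( - 1),sqrt( 7) /7,E,sqrt( 14 ),7 , 8 ] 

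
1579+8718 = 10297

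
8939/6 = 8939/6 =1489.83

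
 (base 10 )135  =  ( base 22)63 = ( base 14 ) 99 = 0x87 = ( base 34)3X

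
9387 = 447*21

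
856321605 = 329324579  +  526997026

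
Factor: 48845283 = 3^1*881^1*18481^1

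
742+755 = 1497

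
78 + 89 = 167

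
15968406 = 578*27627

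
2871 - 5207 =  - 2336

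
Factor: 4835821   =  4835821^1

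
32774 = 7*4682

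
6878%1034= 674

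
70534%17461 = 690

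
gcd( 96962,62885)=1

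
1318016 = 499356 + 818660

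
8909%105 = 89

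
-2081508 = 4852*( - 429) 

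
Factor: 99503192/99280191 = 2^3*3^( - 1)*241^( - 1)*  353^( - 1 )*389^(-1)*983^1  *12653^1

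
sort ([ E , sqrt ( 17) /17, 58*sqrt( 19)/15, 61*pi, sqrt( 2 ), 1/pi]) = [ sqrt( 17 ) /17, 1/pi,  sqrt( 2), E, 58*sqrt( 19)/15,61*pi]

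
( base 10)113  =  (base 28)41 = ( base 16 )71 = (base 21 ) 58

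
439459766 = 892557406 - 453097640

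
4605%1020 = 525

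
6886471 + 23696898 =30583369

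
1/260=1/260 = 0.00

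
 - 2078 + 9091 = 7013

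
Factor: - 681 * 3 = - 2043 = - 3^2 * 227^1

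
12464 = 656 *19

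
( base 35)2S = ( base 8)142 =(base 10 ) 98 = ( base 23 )46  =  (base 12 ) 82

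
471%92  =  11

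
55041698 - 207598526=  - 152556828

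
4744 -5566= - 822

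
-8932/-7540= 1+12/65   =  1.18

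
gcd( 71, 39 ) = 1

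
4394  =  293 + 4101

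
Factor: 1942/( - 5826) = -1/3   =  -  3^( - 1) 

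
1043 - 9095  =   - 8052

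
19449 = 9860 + 9589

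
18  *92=1656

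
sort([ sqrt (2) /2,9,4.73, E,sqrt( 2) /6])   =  [ sqrt( 2)/6,sqrt( 2 ) /2,E,4.73, 9] 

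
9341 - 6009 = 3332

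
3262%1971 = 1291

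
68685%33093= 2499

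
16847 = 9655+7192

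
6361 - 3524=2837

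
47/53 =47/53 =0.89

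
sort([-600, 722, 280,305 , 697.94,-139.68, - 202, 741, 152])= [  -  600, - 202, - 139.68, 152,280, 305, 697.94, 722, 741 ] 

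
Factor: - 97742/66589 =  - 2^1*17^( - 1)*3917^( - 1 )*48871^1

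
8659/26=333+ 1/26 = 333.04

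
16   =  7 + 9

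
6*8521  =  51126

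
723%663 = 60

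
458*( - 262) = -119996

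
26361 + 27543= 53904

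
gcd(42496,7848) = 8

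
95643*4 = 382572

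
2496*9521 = 23764416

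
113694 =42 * 2707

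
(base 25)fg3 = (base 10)9778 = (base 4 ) 2120302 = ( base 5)303103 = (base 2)10011000110010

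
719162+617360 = 1336522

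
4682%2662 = 2020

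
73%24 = 1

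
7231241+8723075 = 15954316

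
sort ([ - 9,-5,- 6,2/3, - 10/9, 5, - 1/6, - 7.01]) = [ - 9,  -  7.01, - 6, - 5, - 10/9, - 1/6, 2/3,5 ]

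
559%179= 22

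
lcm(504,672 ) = 2016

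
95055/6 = 15842+ 1/2 = 15842.50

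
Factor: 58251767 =7^1*61^1*  136421^1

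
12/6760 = 3/1690= 0.00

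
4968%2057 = 854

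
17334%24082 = 17334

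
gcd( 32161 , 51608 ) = 1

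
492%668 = 492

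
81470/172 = 473 + 57/86=473.66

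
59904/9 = 6656 = 6656.00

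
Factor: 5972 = 2^2* 1493^1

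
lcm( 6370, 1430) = 70070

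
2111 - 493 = 1618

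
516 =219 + 297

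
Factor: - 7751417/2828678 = - 2^( -1 )*23^( - 1 ) * 491^1*15787^1 * 61493^( - 1 )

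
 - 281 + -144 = -425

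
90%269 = 90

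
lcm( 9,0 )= 0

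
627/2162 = 627/2162 = 0.29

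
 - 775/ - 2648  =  775/2648 = 0.29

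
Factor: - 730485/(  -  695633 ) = 3^3*5^1* 7^1*173^ ( - 1 )*773^1*4021^(  -  1)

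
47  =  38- - 9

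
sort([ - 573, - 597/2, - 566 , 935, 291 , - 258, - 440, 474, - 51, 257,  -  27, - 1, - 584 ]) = [ - 584, - 573, - 566, - 440, - 597/2, - 258 , - 51 ,-27, - 1, 257,291,474,935 ]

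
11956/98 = 122= 122.00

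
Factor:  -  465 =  - 3^1 * 5^1*31^1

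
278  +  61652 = 61930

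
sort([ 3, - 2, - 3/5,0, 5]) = [-2,-3/5,0, 3,5]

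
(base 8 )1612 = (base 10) 906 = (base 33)rf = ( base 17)325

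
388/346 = 194/173 =1.12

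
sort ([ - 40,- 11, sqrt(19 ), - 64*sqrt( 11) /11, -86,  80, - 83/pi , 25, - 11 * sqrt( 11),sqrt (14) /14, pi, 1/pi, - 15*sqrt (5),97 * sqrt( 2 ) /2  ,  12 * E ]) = [ - 86, - 40, - 11 * sqrt( 11) , - 15 * sqrt(5), - 83/pi, - 64*sqrt( 11 )/11,-11,sqrt (14 ) /14,  1/pi, pi , sqrt( 19),25,  12*E,97 * sqrt(2)/2,80 ] 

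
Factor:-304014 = -2^1*3^1 * 23^1*2203^1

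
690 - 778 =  - 88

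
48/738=8/123=0.07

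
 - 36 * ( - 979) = 35244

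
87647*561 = 49169967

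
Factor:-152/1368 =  - 3^( - 2) =-1/9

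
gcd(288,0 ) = 288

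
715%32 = 11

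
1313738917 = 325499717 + 988239200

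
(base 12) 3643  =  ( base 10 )6099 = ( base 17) 141d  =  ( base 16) 17d3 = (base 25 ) 9IO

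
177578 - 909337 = -731759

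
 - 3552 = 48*( - 74 )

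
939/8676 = 313/2892=0.11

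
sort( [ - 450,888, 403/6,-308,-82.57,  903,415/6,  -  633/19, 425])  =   [ - 450, - 308,-82.57,-633/19,  403/6,415/6,425, 888,903] 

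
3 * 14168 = 42504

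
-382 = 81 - 463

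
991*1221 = 1210011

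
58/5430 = 29/2715 =0.01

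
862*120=103440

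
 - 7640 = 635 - 8275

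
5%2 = 1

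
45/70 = 9/14 =0.64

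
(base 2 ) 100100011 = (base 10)291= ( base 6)1203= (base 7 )564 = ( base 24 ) c3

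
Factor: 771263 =443^1*1741^1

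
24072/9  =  8024/3 = 2674.67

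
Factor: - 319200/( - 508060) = 120/191 = 2^3*3^1 * 5^1*191^ ( - 1 )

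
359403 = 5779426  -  5420023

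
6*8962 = 53772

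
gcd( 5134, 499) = 1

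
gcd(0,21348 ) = 21348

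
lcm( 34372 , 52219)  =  2715388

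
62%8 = 6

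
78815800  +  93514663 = 172330463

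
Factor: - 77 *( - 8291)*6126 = 3910881282 =2^1*3^1 *7^1 * 11^1*1021^1*8291^1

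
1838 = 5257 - 3419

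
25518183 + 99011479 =124529662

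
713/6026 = 31/262 = 0.12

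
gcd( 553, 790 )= 79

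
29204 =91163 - 61959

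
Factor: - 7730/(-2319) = 10/3 = 2^1*3^(-1)*5^1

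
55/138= 55/138 = 0.40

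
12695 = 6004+6691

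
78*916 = 71448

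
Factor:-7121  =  - 7121^1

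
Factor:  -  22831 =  - 17^2*79^1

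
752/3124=188/781 = 0.24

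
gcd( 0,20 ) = 20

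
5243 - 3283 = 1960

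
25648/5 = 25648/5=5129.60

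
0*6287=0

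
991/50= 991/50 = 19.82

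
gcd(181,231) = 1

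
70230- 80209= - 9979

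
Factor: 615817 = 149^1 *4133^1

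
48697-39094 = 9603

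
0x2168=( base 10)8552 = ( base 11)6475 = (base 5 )233202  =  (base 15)2802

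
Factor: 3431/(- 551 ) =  -19^( - 1 )*29^( - 1 )*47^1*73^1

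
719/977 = 719/977= 0.74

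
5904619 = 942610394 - 936705775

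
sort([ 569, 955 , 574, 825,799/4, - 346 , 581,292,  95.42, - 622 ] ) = [ - 622,  -  346,95.42, 799/4,292,569, 574,581,825, 955] 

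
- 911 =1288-2199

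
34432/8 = 4304 = 4304.00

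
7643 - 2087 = 5556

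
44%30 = 14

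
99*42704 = 4227696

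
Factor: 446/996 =2^(-1) * 3^( - 1)*83^( - 1)*223^1 = 223/498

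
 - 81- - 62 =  - 19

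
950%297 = 59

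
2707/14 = 2707/14 = 193.36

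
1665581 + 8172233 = 9837814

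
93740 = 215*436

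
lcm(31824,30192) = 1177488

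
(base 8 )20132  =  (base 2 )10000001011010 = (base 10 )8282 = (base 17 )1bb3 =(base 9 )12322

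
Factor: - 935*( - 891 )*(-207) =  - 172448595 = - 3^6*5^1*11^2*17^1*23^1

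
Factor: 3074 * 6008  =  18468592 = 2^4 * 29^1 *53^1*751^1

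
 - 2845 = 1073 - 3918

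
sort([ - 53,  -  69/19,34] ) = [ - 53, - 69/19,34]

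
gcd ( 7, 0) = 7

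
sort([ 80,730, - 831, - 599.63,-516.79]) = [ - 831 , - 599.63,  -  516.79,  80 , 730]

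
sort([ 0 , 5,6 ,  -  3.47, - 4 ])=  [- 4, - 3.47, 0 , 5,6] 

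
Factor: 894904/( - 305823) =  - 2^3*3^(-1)*7^( - 1)*14563^( - 1)*111863^1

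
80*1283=102640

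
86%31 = 24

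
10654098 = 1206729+9447369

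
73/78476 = 73/78476 = 0.00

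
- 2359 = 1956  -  4315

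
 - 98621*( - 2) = 197242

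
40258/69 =40258/69 = 583.45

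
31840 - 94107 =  - 62267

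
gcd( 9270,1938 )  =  6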